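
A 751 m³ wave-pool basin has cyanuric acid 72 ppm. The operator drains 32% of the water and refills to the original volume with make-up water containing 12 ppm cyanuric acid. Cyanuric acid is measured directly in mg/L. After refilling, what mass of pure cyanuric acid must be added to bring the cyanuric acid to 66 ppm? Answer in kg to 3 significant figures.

9.91 kg

Volume: 751 m³ = 751,000 L.
After draining 32% and refilling: 72 × 0.68 + 12 × 0.32 = 52.8 ppm.
Deficit to target: 66 − 52.8 = 13.2 mg/L.
Mass: 13.2 mg/L × 751,000 L = 9913 g cyanuric acid.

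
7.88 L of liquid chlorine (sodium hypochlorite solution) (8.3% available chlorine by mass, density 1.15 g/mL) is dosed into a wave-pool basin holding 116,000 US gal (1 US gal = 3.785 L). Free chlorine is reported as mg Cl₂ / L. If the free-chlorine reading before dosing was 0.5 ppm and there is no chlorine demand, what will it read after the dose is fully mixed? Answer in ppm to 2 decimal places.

2.21 ppm

Volume: 116,000 US gal × 3.785 L/gal = 439,060 L.
Mass of solution: 7.88 L × 1000 mL/L × 1.15 g/mL = 9062 g.
Available chlorine delivered: 9062 g × 0.083 = 752.1 g as Cl₂.
Concentration rise: 752.1 g / 439,060 L = 1.713 mg/L = 1.71 ppm.
Final FC: 0.5 + 1.71 = 2.21 ppm.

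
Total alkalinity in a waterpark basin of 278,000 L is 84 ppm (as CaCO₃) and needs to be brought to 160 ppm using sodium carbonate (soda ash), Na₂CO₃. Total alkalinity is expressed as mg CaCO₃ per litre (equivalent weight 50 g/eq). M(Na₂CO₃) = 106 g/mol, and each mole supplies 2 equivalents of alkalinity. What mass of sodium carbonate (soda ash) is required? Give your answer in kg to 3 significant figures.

22.4 kg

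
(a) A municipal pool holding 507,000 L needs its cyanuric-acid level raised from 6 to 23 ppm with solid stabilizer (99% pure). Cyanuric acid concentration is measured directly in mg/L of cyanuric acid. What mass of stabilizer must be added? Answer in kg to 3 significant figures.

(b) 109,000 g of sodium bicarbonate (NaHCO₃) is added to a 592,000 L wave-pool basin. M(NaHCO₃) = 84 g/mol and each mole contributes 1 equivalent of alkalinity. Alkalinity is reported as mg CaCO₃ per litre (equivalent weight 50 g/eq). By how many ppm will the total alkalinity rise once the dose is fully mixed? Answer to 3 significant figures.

(a) CYA to add: (23 − 6) = 17 mg/L × 507,000 L = 8619 g cyanuric acid.
(a) At 99% purity: 8619 / 0.99 = 8706 g product.

(b) Moles of NaHCO₃: 109,000 g ÷ 84 g/mol = 1298 mol → 1298 eq of alkalinity.
(b) As CaCO₃: 1298 eq × 50 g/eq = 64,880 g.
(b) Rise: 64,880 g / 592,000 L × 1000 = 109.6 mg/L.

(a) 8.71 kg; (b) 110 ppm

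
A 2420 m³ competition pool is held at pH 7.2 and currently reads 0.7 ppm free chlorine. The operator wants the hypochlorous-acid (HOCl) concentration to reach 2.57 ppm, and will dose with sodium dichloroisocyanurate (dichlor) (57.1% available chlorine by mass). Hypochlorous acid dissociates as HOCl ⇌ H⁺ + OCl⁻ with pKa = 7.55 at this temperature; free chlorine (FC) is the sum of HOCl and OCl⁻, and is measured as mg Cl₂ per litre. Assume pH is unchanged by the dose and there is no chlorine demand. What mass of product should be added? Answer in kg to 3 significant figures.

12.8 kg

Volume: 2420 m³ = 2,420,000 L.
[OCl⁻]/[HOCl] = 10^(pH − pKa) = 10^(7.2 − 7.55) = 0.4467; fraction as HOCl = 1/(1 + 0.4467) = 0.6912.
Free chlorine required for 2.57 ppm HOCl: 2.57 / 0.6912 = 3.718 ppm.
FC to add: 3.718 − 0.7 = 3.018 mg/L as Cl₂.
Cl₂ equivalent: 3.018 mg/L × 2,420,000 L = 7304 g.
Product at 57.1% available Cl: 7304 / 0.571 = 12,790 g.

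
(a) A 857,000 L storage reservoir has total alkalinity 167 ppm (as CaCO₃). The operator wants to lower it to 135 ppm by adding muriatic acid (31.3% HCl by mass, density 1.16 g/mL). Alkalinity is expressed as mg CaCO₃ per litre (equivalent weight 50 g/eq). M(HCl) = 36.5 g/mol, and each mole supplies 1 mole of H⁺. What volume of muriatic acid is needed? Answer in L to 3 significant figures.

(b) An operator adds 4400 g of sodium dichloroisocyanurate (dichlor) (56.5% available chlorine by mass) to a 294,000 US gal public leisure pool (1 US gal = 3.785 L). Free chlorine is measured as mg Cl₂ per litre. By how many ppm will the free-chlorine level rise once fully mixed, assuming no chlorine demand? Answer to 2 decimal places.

(a) 55.1 L; (b) 2.23 ppm

(a) Alkalinity to neutralize: (167 − 135) = 32 mg/L as CaCO₃ × 857,000 L = 27,420 g as CaCO₃.
(a) Equivalents of H⁺ required: 27,420 ÷ 50 g/eq = 548.5 eq = 548.5 mol HCl.
(a) Mass of HCl: 548.5 × 36.5 = 20,020 g.
(a) Mass of 31.3% solution: 20,020 / 0.313 = 63,960 g.
(a) Volume: 63,960 g ÷ 1.16 g/mL = 55,140 mL.

(b) Volume: 294,000 US gal × 3.785 L/gal = 1,112,790 L.
(b) Available chlorine delivered: 4400 g × 0.565 = 2486 g as Cl₂.
(b) Concentration rise: 2486 g / 1,112,790 L = 2.234 mg/L = 2.23 ppm.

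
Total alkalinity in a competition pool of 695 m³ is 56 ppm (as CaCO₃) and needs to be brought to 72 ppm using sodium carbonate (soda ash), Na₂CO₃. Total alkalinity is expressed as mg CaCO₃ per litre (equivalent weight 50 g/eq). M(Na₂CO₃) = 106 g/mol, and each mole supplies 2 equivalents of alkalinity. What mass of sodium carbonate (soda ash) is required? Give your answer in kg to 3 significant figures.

11.8 kg

Volume: 695 m³ = 695,000 L.
Alkalinity to add: (72 − 56) = 16 mg/L as CaCO₃ × 695,000 L = 11,120 g as CaCO₃.
Equivalents: 11,120 g ÷ 50 g/eq = 222.4 eq.
Each mole of Na₂CO₃ supplies 2 eq, so 222.4 / 2 = 111.2 mol.
Mass: 111.2 mol × 106 g/mol = 11,790 g.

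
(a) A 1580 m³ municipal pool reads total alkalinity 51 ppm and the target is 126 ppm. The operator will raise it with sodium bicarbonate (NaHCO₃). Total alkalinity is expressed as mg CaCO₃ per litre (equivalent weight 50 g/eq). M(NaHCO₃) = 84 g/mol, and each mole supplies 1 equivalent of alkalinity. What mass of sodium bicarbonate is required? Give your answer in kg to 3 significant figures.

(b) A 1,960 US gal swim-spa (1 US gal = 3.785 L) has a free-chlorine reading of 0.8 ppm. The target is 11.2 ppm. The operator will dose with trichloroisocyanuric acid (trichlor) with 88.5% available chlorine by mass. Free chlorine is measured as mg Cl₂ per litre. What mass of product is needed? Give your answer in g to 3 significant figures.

(a) 199 kg; (b) 87.2 g

(a) Volume: 1580 m³ = 1,580,000 L.
(a) Alkalinity to add: (126 − 51) = 75 mg/L as CaCO₃ × 1,580,000 L = 118,500 g as CaCO₃.
(a) Equivalents: 118,500 g ÷ 50 g/eq = 2370 eq.
(a) NaHCO₃ supplies 1 eq per mole → 2370 mol.
(a) Mass: 2370 mol × 84 g/mol = 199,100 g.

(b) Volume: 1,960 US gal × 3.785 L/gal = 7,419 L.
(b) Chlorine deficit: 11.2 − 0.8 = 10.4 ppm = 10.4 mg/L as Cl₂.
(b) Cl₂ equivalent needed: 10.4 mg/L × 7,419 L = 77,150 mg = 77.15 g.
(b) Product at 88.5% available chlorine: 77.15 / 0.885 = 87.18 g.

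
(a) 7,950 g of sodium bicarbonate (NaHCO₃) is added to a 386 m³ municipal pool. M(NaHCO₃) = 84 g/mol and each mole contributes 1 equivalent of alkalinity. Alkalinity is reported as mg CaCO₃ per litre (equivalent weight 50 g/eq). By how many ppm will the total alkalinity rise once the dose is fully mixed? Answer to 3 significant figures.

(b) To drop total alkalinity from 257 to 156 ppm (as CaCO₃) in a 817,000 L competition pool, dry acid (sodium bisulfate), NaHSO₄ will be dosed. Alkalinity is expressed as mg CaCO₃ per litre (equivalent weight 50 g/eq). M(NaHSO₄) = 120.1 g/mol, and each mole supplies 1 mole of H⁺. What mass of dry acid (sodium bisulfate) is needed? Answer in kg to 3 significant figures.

(a) Volume: 386 m³ = 386,000 L.
(a) Moles of NaHCO₃: 7,950 g ÷ 84 g/mol = 94.64 mol → 94.64 eq of alkalinity.
(a) As CaCO₃: 94.64 eq × 50 g/eq = 4732 g.
(a) Rise: 4732 g / 386,000 L × 1000 = 12.26 mg/L.

(b) Alkalinity to neutralize: (257 − 156) = 101 mg/L as CaCO₃ × 817,000 L = 82,520 g as CaCO₃.
(b) Equivalents of H⁺ required: 82,520 ÷ 50 g/eq = 1650 eq = 1650 mol NaHSO₄.
(b) Mass of NaHSO₄: 1650 × 120.1 = 198,200 g.

(a) 12.3 ppm; (b) 198 kg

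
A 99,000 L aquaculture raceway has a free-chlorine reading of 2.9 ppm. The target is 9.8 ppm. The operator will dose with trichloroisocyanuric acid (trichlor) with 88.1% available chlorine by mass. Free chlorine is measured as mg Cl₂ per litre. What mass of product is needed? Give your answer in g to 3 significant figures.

Chlorine deficit: 9.8 − 2.9 = 6.9 ppm = 6.9 mg/L as Cl₂.
Cl₂ equivalent needed: 6.9 mg/L × 99,000 L = 683,100 mg = 683.1 g.
Product at 88.1% available chlorine: 683.1 / 0.881 = 775.4 g.

775 g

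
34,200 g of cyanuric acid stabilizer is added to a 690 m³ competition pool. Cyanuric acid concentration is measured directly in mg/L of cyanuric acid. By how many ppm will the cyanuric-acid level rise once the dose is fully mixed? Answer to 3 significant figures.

49.6 ppm

Volume: 690 m³ = 690,000 L.
Rise: 34,200 g / 690,000 L × 1000 = 49.57 mg/L.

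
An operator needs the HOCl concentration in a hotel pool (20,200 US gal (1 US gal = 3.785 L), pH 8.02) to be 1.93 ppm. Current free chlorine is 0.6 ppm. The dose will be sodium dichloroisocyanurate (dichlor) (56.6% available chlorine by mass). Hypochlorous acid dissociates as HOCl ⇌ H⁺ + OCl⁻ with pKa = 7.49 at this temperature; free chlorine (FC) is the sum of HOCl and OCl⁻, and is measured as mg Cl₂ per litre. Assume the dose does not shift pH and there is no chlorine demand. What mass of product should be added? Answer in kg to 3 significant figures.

1.06 kg

Volume: 20,200 US gal × 3.785 L/gal = 76,457 L.
[OCl⁻]/[HOCl] = 10^(pH − pKa) = 10^(8.02 − 7.49) = 3.388; fraction as HOCl = 1/(1 + 3.388) = 0.2279.
Free chlorine required for 1.93 ppm HOCl: 1.93 / 0.2279 = 8.47 ppm.
FC to add: 8.47 − 0.6 = 7.87 mg/L as Cl₂.
Cl₂ equivalent: 7.87 mg/L × 76,457 L = 601.7 g.
Product at 56.6% available Cl: 601.7 / 0.566 = 1063 g.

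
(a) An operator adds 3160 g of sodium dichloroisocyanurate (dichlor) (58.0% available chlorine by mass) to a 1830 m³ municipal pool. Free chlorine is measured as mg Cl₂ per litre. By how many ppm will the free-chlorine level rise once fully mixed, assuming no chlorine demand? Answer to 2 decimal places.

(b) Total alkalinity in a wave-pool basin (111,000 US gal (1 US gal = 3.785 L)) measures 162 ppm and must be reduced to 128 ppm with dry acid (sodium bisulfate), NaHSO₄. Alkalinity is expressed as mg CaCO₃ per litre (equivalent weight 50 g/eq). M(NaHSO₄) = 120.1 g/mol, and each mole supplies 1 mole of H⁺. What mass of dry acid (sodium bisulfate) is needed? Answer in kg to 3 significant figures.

(a) 1.00 ppm; (b) 34.3 kg

(a) Volume: 1830 m³ = 1,830,000 L.
(a) Available chlorine delivered: 3160 g × 0.58 = 1833 g as Cl₂.
(a) Concentration rise: 1833 g / 1,830,000 L = 1.002 mg/L = 1.00 ppm.

(b) Volume: 111,000 US gal × 3.785 L/gal = 420,135 L.
(b) Alkalinity to neutralize: (162 − 128) = 34 mg/L as CaCO₃ × 420,135 L = 14,280 g as CaCO₃.
(b) Equivalents of H⁺ required: 14,280 ÷ 50 g/eq = 285.7 eq = 285.7 mol NaHSO₄.
(b) Mass of NaHSO₄: 285.7 × 120.1 = 34,310 g.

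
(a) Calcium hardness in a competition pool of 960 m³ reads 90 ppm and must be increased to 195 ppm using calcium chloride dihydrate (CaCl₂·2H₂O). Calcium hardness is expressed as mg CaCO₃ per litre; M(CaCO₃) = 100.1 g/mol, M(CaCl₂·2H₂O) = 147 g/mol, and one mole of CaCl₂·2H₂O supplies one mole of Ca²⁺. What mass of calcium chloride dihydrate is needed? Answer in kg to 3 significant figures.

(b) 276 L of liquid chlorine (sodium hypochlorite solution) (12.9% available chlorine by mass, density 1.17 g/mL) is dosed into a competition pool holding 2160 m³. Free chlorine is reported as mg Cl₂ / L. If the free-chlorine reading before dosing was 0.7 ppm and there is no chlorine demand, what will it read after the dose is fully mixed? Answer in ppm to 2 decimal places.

(a) 148 kg; (b) 19.99 ppm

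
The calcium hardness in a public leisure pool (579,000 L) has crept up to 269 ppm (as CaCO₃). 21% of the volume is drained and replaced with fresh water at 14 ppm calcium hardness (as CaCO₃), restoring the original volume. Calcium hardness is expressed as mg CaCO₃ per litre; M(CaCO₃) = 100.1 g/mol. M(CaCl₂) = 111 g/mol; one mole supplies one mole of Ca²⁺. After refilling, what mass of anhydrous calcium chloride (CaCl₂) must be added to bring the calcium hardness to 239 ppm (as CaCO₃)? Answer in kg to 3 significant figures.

After draining 21% and refilling: 269 × 0.79 + 14 × 0.21 = 215.45 ppm.
Deficit to target: 239 − 215.45 = 23.55 mg/L.
As CaCO₃: 23.55 mg/L × 579,000 L = 13,640 g; ÷ 100.1 = 136.2 mol Ca²⁺.
Mass: 136.2 × 111 = 15,120 g.

15.1 kg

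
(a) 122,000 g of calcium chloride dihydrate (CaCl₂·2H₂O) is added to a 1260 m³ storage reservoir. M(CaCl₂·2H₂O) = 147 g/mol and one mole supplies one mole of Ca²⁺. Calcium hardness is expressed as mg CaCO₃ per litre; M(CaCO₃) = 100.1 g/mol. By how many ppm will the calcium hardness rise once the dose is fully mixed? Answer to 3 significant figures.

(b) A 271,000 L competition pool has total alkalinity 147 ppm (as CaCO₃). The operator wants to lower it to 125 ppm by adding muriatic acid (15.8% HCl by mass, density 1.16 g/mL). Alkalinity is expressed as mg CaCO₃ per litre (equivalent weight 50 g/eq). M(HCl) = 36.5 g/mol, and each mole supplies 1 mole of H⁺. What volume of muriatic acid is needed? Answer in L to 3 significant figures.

(a) Volume: 1260 m³ = 1,260,000 L.
(a) Moles of Ca²⁺: 122,000 g ÷ 147 g/mol = 829.9 mol.
(a) As CaCO₃: 829.9 mol × 100.1 g/mol = 83,080 g.
(a) Rise: 83,080 g / 1,260,000 L × 1000 = 65.93 mg/L.

(b) Alkalinity to neutralize: (147 − 125) = 22 mg/L as CaCO₃ × 271,000 L = 5962 g as CaCO₃.
(b) Equivalents of H⁺ required: 5962 ÷ 50 g/eq = 119.2 eq = 119.2 mol HCl.
(b) Mass of HCl: 119.2 × 36.5 = 4352 g.
(b) Mass of 15.8% solution: 4352 / 0.158 = 27,550 g.
(b) Volume: 27,550 g ÷ 1.16 g/mL = 23,750 mL.

(a) 65.9 ppm; (b) 23.7 L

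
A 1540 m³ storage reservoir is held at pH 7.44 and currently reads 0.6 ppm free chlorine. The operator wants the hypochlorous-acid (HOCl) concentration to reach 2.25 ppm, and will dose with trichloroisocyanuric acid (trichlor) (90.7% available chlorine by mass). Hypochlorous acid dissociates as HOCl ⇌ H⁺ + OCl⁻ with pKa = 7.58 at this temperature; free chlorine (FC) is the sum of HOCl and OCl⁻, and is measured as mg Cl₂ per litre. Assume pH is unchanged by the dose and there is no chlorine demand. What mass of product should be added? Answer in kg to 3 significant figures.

5.57 kg

Volume: 1540 m³ = 1,540,000 L.
[OCl⁻]/[HOCl] = 10^(pH − pKa) = 10^(7.44 − 7.58) = 0.7244; fraction as HOCl = 1/(1 + 0.7244) = 0.5799.
Free chlorine required for 2.25 ppm HOCl: 2.25 / 0.5799 = 3.88 ppm.
FC to add: 3.88 − 0.6 = 3.28 mg/L as Cl₂.
Cl₂ equivalent: 3.28 mg/L × 1,540,000 L = 5051 g.
Product at 90.7% available Cl: 5051 / 0.907 = 5569 g.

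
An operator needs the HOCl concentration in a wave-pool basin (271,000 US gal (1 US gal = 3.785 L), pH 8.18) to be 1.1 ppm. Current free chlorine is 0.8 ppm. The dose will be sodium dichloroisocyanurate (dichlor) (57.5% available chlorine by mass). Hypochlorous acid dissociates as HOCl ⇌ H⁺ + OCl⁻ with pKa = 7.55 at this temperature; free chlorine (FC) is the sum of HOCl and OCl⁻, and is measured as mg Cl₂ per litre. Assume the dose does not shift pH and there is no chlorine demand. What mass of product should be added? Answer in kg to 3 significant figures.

8.91 kg

Volume: 271,000 US gal × 3.785 L/gal = 1,025,735 L.
[OCl⁻]/[HOCl] = 10^(pH − pKa) = 10^(8.18 − 7.55) = 4.266; fraction as HOCl = 1/(1 + 4.266) = 0.1899.
Free chlorine required for 1.1 ppm HOCl: 1.1 / 0.1899 = 5.792 ppm.
FC to add: 5.792 − 0.8 = 4.992 mg/L as Cl₂.
Cl₂ equivalent: 4.992 mg/L × 1,025,735 L = 5121 g.
Product at 57.5% available Cl: 5121 / 0.575 = 8906 g.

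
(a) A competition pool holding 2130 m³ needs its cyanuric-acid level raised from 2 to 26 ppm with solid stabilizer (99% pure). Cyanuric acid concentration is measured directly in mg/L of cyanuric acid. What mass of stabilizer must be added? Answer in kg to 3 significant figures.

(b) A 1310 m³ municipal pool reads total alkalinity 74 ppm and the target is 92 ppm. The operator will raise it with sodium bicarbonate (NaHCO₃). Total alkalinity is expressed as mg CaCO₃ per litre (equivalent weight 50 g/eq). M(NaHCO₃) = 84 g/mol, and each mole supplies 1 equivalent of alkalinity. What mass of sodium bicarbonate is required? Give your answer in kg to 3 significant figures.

(a) Volume: 2130 m³ = 2,130,000 L.
(a) CYA to add: (26 − 2) = 24 mg/L × 2,130,000 L = 51,120 g cyanuric acid.
(a) At 99% purity: 51,120 / 0.99 = 51,640 g product.

(b) Volume: 1310 m³ = 1,310,000 L.
(b) Alkalinity to add: (92 − 74) = 18 mg/L as CaCO₃ × 1,310,000 L = 23,580 g as CaCO₃.
(b) Equivalents: 23,580 g ÷ 50 g/eq = 471.6 eq.
(b) NaHCO₃ supplies 1 eq per mole → 471.6 mol.
(b) Mass: 471.6 mol × 84 g/mol = 39,610 g.

(a) 51.6 kg; (b) 39.6 kg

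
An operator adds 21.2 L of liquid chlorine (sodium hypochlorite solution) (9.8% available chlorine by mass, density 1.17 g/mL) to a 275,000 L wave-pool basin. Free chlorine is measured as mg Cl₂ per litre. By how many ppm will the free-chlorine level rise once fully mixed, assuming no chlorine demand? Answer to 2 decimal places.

8.84 ppm

Mass of solution: 21.2 L × 1000 mL/L × 1.17 g/mL = 24,800 g.
Available chlorine delivered: 24,800 g × 0.098 = 2431 g as Cl₂.
Concentration rise: 2431 g / 275,000 L = 8.839 mg/L = 8.84 ppm.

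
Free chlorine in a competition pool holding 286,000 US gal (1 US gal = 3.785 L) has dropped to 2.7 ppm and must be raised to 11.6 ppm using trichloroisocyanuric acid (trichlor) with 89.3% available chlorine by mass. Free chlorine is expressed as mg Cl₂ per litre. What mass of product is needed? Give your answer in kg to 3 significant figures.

Volume: 286,000 US gal × 3.785 L/gal = 1,082,510 L.
Chlorine deficit: 11.6 − 2.7 = 8.9 ppm = 8.9 mg/L as Cl₂.
Cl₂ equivalent needed: 8.9 mg/L × 1,082,510 L = 9,634,000 mg = 9634 g.
Product at 89.3% available chlorine: 9634 / 0.893 = 10,790 g.

10.8 kg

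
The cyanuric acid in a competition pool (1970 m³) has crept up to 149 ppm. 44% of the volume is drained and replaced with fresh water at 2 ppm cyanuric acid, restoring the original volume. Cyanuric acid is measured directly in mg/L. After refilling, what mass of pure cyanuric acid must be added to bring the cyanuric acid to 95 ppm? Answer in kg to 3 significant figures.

21.0 kg

Volume: 1970 m³ = 1,970,000 L.
After draining 44% and refilling: 149 × 0.56 + 2 × 0.44 = 84.32 ppm.
Deficit to target: 95 − 84.32 = 10.68 mg/L.
Mass: 10.68 mg/L × 1,970,000 L = 21,040 g cyanuric acid.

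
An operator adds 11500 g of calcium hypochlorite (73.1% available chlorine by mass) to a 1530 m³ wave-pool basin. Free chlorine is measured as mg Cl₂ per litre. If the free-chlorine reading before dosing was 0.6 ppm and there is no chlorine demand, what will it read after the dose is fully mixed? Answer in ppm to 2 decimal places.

6.09 ppm

Volume: 1530 m³ = 1,530,000 L.
Available chlorine delivered: 11,500 g × 0.731 = 8406 g as Cl₂.
Concentration rise: 8406 g / 1,530,000 L = 5.494 mg/L = 5.49 ppm.
Final FC: 0.6 + 5.49 = 6.09 ppm.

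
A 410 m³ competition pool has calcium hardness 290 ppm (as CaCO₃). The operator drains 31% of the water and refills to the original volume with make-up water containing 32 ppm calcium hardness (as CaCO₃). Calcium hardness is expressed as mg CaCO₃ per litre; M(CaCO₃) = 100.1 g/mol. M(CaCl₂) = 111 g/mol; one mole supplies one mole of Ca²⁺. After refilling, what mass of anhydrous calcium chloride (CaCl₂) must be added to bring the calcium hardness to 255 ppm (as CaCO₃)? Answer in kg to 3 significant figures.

20.4 kg

Volume: 410 m³ = 410,000 L.
After draining 31% and refilling: 290 × 0.69 + 32 × 0.31 = 210.02 ppm.
Deficit to target: 255 − 210.02 = 44.98 mg/L.
As CaCO₃: 44.98 mg/L × 410,000 L = 18,440 g; ÷ 100.1 = 184.2 mol Ca²⁺.
Mass: 184.2 × 111 = 20,450 g.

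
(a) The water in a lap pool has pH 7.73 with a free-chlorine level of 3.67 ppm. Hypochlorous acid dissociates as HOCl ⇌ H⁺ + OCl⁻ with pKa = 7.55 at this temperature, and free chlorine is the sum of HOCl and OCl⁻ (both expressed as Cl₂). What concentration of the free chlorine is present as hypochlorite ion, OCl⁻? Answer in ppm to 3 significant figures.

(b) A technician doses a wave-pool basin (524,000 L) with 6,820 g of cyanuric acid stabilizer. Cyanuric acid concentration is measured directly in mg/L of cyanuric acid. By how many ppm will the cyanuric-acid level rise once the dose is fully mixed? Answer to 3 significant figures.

(a) 2.21 ppm; (b) 13.0 ppm

(a) [OCl⁻]/[HOCl] = 10^(pH − pKa) = 10^(7.73 − 7.55) = 10^0.18 = 1.514.
(a) Fraction as HOCl = 1 / (1 + 1.514) = 0.3978.
(a) OCl⁻ = (1 − 0.3978) × 3.67 ppm = 2.21 ppm.

(b) Rise: 6,820 g / 524,000 L × 1000 = 13.02 mg/L.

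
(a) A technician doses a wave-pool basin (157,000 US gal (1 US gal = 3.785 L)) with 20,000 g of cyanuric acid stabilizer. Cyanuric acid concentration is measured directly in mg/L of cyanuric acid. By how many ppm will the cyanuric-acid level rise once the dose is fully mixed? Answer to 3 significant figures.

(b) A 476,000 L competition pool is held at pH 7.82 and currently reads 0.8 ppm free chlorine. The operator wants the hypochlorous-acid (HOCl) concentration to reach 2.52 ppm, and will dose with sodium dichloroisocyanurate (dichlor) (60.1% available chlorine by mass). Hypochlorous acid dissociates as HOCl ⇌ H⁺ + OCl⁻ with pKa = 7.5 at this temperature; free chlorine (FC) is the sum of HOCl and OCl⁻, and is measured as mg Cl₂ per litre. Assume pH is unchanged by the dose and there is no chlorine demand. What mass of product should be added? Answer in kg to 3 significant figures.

(a) Volume: 157,000 US gal × 3.785 L/gal = 594,245 L.
(a) Rise: 20,000 g / 594,245 L × 1000 = 33.66 mg/L.

(b) [OCl⁻]/[HOCl] = 10^(pH − pKa) = 10^(7.82 − 7.5) = 2.089; fraction as HOCl = 1/(1 + 2.089) = 0.3237.
(b) Free chlorine required for 2.52 ppm HOCl: 2.52 / 0.3237 = 7.785 ppm.
(b) FC to add: 7.785 − 0.8 = 6.985 mg/L as Cl₂.
(b) Cl₂ equivalent: 6.985 mg/L × 476,000 L = 3325 g.
(b) Product at 60.1% available Cl: 3325 / 0.601 = 5532 g.

(a) 33.7 ppm; (b) 5.53 kg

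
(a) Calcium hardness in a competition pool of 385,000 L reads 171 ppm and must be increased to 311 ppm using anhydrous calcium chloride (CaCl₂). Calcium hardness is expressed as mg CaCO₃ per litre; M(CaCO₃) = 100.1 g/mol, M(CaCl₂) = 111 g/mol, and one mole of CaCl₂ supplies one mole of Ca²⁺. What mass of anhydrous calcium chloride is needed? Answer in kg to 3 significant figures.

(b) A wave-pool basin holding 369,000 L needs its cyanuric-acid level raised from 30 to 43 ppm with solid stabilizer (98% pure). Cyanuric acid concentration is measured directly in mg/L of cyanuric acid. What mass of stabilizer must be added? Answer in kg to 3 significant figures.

(a) 59.8 kg; (b) 4.89 kg

(a) Hardness to add: (311 − 171) = 140 mg/L as CaCO₃ × 385,000 L = 53,900 g as CaCO₃.
(a) Moles of Ca²⁺ (1 mol Ca²⁺ ≡ 1 mol CaCO₃): 53,900 / 100.1 g/mol = 538.5 mol.
(a) Mass of CaCl₂: 538.5 × 111 = 59,770 g.

(b) CYA to add: (43 − 30) = 13 mg/L × 369,000 L = 4797 g cyanuric acid.
(b) At 98% purity: 4797 / 0.98 = 4895 g product.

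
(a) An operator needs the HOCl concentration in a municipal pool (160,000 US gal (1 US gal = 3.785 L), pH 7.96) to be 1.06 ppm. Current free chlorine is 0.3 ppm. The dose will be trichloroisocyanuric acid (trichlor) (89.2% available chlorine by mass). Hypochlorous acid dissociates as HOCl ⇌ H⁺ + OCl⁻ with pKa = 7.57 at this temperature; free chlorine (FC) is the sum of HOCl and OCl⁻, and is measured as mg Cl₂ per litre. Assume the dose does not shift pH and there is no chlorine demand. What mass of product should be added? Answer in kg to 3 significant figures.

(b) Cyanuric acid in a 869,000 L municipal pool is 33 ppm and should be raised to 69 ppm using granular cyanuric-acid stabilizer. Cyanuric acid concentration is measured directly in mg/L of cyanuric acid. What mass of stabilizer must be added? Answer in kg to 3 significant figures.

(a) Volume: 160,000 US gal × 3.785 L/gal = 605,600 L.
(a) [OCl⁻]/[HOCl] = 10^(pH − pKa) = 10^(7.96 − 7.57) = 2.455; fraction as HOCl = 1/(1 + 2.455) = 0.2895.
(a) Free chlorine required for 1.06 ppm HOCl: 1.06 / 0.2895 = 3.662 ppm.
(a) FC to add: 3.662 − 0.3 = 3.362 mg/L as Cl₂.
(a) Cl₂ equivalent: 3.362 mg/L × 605,600 L = 2036 g.
(a) Product at 89.2% available Cl: 2036 / 0.892 = 2283 g.

(b) CYA to add: (69 − 33) = 36 mg/L × 869,000 L = 31,280 g cyanuric acid.

(a) 2.28 kg; (b) 31.3 kg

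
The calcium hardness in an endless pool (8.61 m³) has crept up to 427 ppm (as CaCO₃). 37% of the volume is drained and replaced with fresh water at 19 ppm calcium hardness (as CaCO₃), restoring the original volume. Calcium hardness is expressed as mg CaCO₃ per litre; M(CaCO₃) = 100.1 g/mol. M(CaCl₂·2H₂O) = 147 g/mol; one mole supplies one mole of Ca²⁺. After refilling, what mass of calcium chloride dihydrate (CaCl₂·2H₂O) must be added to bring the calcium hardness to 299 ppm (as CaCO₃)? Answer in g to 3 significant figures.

290 g

Volume: 8.61 m³ = 8,610 L.
After draining 37% and refilling: 427 × 0.63 + 19 × 0.37 = 276.04 ppm.
Deficit to target: 299 − 276.04 = 22.96 mg/L.
As CaCO₃: 22.96 mg/L × 8,610 L = 197.7 g; ÷ 100.1 = 1.975 mol Ca²⁺.
Mass: 1.975 × 147 = 290.3 g.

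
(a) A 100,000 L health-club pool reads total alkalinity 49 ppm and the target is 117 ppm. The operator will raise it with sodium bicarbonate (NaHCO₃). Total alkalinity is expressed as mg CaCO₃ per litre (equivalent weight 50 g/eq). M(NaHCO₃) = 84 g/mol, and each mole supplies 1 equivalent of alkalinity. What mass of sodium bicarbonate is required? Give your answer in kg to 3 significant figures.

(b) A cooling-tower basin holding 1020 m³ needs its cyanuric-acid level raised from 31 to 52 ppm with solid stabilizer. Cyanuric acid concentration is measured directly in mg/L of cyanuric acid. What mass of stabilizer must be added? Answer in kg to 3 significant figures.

(a) 11.4 kg; (b) 21.4 kg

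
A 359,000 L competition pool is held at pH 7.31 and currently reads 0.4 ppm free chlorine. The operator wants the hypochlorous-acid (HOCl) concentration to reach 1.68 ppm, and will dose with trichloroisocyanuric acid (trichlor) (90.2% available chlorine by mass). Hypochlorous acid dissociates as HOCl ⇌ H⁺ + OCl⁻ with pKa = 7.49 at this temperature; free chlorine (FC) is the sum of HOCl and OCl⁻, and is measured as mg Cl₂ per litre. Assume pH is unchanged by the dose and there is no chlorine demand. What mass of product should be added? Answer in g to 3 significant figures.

[OCl⁻]/[HOCl] = 10^(pH − pKa) = 10^(7.31 − 7.49) = 0.6607; fraction as HOCl = 1/(1 + 0.6607) = 0.6022.
Free chlorine required for 1.68 ppm HOCl: 1.68 / 0.6022 = 2.79 ppm.
FC to add: 2.79 − 0.4 = 2.39 mg/L as Cl₂.
Cl₂ equivalent: 2.39 mg/L × 359,000 L = 858 g.
Product at 90.2% available Cl: 858 / 0.902 = 951.2 g.

951 g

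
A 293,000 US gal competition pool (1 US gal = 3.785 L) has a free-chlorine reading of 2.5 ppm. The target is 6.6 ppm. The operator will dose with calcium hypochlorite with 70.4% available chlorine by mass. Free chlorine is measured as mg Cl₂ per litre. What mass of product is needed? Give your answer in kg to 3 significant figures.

6.46 kg

Volume: 293,000 US gal × 3.785 L/gal = 1,109,005 L.
Chlorine deficit: 6.6 − 2.5 = 4.1 ppm = 4.1 mg/L as Cl₂.
Cl₂ equivalent needed: 4.1 mg/L × 1,109,005 L = 4,547,000 mg = 4547 g.
Product at 70.4% available chlorine: 4547 / 0.704 = 6459 g.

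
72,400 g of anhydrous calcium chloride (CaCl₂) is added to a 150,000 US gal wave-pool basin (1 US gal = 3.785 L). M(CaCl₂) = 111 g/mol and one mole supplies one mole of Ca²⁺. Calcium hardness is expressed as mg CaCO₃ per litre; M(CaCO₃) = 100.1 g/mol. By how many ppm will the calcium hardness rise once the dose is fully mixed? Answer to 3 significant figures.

Volume: 150,000 US gal × 3.785 L/gal = 567,750 L.
Moles of Ca²⁺: 72,400 g ÷ 111 g/mol = 652.3 mol.
As CaCO₃: 652.3 mol × 100.1 g/mol = 65,290 g.
Rise: 65,290 g / 567,750 L × 1000 = 115 mg/L.

115 ppm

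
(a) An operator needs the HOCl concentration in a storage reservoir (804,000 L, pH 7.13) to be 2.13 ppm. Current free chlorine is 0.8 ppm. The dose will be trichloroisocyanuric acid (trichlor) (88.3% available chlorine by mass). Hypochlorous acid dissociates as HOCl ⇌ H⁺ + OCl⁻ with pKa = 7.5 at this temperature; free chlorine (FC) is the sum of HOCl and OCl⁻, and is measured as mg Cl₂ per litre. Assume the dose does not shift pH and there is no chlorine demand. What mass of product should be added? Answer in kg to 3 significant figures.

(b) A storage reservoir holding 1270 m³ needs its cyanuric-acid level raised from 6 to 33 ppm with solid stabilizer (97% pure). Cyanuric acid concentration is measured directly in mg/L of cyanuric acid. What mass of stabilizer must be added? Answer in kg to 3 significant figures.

(a) [OCl⁻]/[HOCl] = 10^(pH − pKa) = 10^(7.13 − 7.5) = 0.4266; fraction as HOCl = 1/(1 + 0.4266) = 0.701.
(a) Free chlorine required for 2.13 ppm HOCl: 2.13 / 0.701 = 3.039 ppm.
(a) FC to add: 3.039 − 0.8 = 2.239 mg/L as Cl₂.
(a) Cl₂ equivalent: 2.239 mg/L × 804,000 L = 1800 g.
(a) Product at 88.3% available Cl: 1800 / 0.883 = 2038 g.

(b) Volume: 1270 m³ = 1,270,000 L.
(b) CYA to add: (33 − 6) = 27 mg/L × 1,270,000 L = 34,290 g cyanuric acid.
(b) At 97% purity: 34,290 / 0.97 = 35,350 g product.

(a) 2.04 kg; (b) 35.4 kg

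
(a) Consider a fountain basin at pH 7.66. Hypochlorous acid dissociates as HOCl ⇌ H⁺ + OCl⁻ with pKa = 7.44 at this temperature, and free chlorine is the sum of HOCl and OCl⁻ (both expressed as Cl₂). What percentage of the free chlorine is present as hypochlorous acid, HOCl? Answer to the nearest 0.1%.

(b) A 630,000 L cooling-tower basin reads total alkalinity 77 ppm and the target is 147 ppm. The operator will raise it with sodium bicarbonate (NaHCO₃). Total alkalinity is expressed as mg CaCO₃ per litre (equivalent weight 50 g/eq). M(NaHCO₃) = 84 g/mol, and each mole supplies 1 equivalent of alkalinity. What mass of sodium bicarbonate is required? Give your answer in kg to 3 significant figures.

(a) 37.6%; (b) 74.1 kg

(a) [OCl⁻]/[HOCl] = 10^(pH − pKa) = 10^(7.66 − 7.44) = 10^0.22 = 1.66.
(a) Fraction as HOCl = 1 / (1 + 1.66) = 0.376.

(b) Alkalinity to add: (147 − 77) = 70 mg/L as CaCO₃ × 630,000 L = 44,100 g as CaCO₃.
(b) Equivalents: 44,100 g ÷ 50 g/eq = 882 eq.
(b) NaHCO₃ supplies 1 eq per mole → 882 mol.
(b) Mass: 882 mol × 84 g/mol = 74,090 g.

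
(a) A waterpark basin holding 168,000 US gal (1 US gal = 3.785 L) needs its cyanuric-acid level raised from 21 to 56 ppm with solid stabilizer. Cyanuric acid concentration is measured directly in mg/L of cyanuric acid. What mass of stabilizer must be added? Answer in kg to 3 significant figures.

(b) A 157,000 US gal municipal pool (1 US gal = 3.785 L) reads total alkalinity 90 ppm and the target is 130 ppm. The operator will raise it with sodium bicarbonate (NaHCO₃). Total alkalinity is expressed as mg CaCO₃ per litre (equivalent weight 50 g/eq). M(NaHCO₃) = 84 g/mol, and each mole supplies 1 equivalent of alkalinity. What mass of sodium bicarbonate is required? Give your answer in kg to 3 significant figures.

(a) 22.3 kg; (b) 39.9 kg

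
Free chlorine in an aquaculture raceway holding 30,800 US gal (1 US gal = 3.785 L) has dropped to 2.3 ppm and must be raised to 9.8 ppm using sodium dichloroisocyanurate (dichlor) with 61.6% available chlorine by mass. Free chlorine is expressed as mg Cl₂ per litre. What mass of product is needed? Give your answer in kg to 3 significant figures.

Volume: 30,800 US gal × 3.785 L/gal = 116,578 L.
Chlorine deficit: 9.8 − 2.3 = 7.5 ppm = 7.5 mg/L as Cl₂.
Cl₂ equivalent needed: 7.5 mg/L × 116,578 L = 874,300 mg = 874.3 g.
Product at 61.6% available chlorine: 874.3 / 0.616 = 1419 g.

1.42 kg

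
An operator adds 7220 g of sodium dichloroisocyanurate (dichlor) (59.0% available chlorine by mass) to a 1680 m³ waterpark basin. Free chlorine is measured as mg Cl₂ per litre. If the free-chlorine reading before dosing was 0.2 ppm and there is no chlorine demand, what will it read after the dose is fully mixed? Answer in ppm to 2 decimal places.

2.74 ppm

Volume: 1680 m³ = 1,680,000 L.
Available chlorine delivered: 7220 g × 0.59 = 4260 g as Cl₂.
Concentration rise: 4260 g / 1,680,000 L = 2.536 mg/L = 2.54 ppm.
Final FC: 0.2 + 2.54 = 2.74 ppm.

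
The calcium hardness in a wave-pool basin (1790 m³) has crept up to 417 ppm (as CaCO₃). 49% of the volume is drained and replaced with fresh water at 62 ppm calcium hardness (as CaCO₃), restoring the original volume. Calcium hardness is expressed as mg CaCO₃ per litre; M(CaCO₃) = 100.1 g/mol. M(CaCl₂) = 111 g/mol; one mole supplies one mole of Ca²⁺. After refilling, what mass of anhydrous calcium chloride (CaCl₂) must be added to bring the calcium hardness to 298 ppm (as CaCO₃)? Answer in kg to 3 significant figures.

Volume: 1790 m³ = 1,790,000 L.
After draining 49% and refilling: 417 × 0.51 + 62 × 0.49 = 243.05 ppm.
Deficit to target: 298 − 243.05 = 54.95 mg/L.
As CaCO₃: 54.95 mg/L × 1,790,000 L = 98,360 g; ÷ 100.1 = 982.6 mol Ca²⁺.
Mass: 982.6 × 111 = 109,100 g.

109 kg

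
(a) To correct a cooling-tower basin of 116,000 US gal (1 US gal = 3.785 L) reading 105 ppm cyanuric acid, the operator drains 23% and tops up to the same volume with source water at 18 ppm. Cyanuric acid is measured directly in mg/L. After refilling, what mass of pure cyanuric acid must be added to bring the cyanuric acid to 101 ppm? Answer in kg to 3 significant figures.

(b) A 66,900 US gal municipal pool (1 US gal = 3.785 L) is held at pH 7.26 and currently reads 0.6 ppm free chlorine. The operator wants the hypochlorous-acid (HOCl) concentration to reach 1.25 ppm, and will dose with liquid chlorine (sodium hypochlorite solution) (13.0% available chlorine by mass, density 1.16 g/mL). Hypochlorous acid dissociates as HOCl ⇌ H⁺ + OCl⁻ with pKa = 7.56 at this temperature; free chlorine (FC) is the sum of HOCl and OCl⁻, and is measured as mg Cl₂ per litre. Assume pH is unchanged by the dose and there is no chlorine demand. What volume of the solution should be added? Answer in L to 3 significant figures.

(a) 7.03 kg; (b) 2.14 L

(a) Volume: 116,000 US gal × 3.785 L/gal = 439,060 L.
(a) After draining 23% and refilling: 105 × 0.77 + 18 × 0.23 = 84.99 ppm.
(a) Deficit to target: 101 − 84.99 = 16.01 mg/L.
(a) Mass: 16.01 mg/L × 439,060 L = 7029 g cyanuric acid.

(b) Volume: 66,900 US gal × 3.785 L/gal = 253,216 L.
(b) [OCl⁻]/[HOCl] = 10^(pH − pKa) = 10^(7.26 − 7.56) = 0.5012; fraction as HOCl = 1/(1 + 0.5012) = 0.6661.
(b) Free chlorine required for 1.25 ppm HOCl: 1.25 / 0.6661 = 1.876 ppm.
(b) FC to add: 1.876 − 0.6 = 1.276 mg/L as Cl₂.
(b) Cl₂ equivalent: 1.276 mg/L × 253,216 L = 323.2 g.
(b) Product at 13.0% available Cl: 323.2 / 0.13 = 2486 g.
(b) Volume: 2486 g ÷ 1.16 g/mL = 2143 mL.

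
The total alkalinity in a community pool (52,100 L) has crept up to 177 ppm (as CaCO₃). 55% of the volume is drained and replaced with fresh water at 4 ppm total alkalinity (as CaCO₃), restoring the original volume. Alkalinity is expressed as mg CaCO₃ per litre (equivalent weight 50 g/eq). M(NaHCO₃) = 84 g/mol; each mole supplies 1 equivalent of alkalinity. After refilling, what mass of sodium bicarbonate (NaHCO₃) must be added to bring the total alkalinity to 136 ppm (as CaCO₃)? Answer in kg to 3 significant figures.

After draining 55% and refilling: 177 × 0.45 + 4 × 0.55 = 81.85 ppm.
Deficit to target: 136 − 81.85 = 54.15 mg/L.
As CaCO₃: 54.15 mg/L × 52,100 L = 2821 g; ÷ 50 g/eq ÷ 1 = 56.42 mol NaHCO₃.
Mass: 56.42 × 84 = 4740 g.

4.74 kg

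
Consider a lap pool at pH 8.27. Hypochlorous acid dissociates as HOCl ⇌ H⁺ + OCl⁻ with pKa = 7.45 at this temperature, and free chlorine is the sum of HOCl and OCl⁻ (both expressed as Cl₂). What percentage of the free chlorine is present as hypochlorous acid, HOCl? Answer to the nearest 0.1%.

[OCl⁻]/[HOCl] = 10^(pH − pKa) = 10^(8.27 − 7.45) = 10^0.82 = 6.607.
Fraction as HOCl = 1 / (1 + 6.607) = 0.1315.

13.1%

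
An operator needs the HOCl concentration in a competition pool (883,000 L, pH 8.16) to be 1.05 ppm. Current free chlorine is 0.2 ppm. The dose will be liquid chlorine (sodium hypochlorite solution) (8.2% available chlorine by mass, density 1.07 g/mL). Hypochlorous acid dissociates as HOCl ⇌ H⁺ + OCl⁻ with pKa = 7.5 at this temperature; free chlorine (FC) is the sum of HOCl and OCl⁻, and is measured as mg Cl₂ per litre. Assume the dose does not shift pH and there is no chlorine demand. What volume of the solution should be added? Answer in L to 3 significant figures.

[OCl⁻]/[HOCl] = 10^(pH − pKa) = 10^(8.16 − 7.5) = 4.571; fraction as HOCl = 1/(1 + 4.571) = 0.1795.
Free chlorine required for 1.05 ppm HOCl: 1.05 / 0.1795 = 5.849 ppm.
FC to add: 5.849 − 0.2 = 5.649 mg/L as Cl₂.
Cl₂ equivalent: 5.649 mg/L × 883,000 L = 4988 g.
Product at 8.2% available Cl: 4988 / 0.082 = 60,830 g.
Volume: 60,830 g ÷ 1.07 g/mL = 56,850 mL.

56.9 L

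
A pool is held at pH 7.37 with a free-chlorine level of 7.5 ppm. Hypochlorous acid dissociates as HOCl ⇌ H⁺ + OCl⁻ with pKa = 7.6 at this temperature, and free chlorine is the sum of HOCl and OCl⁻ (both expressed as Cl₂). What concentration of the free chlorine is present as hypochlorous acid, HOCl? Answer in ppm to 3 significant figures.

4.72 ppm

[OCl⁻]/[HOCl] = 10^(pH − pKa) = 10^(7.37 − 7.6) = 10^-0.23 = 0.5888.
Fraction as HOCl = 1 / (1 + 0.5888) = 0.6294.
HOCl = 0.6294 × 7.5 ppm = 4.72 ppm.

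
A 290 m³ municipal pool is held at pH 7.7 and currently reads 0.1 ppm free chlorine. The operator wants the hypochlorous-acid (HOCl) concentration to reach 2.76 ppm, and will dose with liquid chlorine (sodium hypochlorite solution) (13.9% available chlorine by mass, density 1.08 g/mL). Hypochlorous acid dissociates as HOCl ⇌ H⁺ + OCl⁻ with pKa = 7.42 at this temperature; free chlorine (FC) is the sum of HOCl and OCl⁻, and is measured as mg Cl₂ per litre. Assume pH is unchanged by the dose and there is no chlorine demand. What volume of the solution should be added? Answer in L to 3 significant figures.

15.3 L

Volume: 290 m³ = 290,000 L.
[OCl⁻]/[HOCl] = 10^(pH − pKa) = 10^(7.7 − 7.42) = 1.905; fraction as HOCl = 1/(1 + 1.905) = 0.3442.
Free chlorine required for 2.76 ppm HOCl: 2.76 / 0.3442 = 8.019 ppm.
FC to add: 8.019 − 0.1 = 7.919 mg/L as Cl₂.
Cl₂ equivalent: 7.919 mg/L × 290,000 L = 2297 g.
Product at 13.9% available Cl: 2297 / 0.139 = 16,520 g.
Volume: 16,520 g ÷ 1.08 g/mL = 15,300 mL.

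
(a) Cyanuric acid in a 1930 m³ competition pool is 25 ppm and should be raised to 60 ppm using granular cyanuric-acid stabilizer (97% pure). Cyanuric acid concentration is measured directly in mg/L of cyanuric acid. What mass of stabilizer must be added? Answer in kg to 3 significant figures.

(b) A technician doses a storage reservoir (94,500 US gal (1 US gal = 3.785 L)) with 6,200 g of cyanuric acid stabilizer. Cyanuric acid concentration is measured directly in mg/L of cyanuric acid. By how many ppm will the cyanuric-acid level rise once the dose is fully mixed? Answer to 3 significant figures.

(a) 69.6 kg; (b) 17.3 ppm

(a) Volume: 1930 m³ = 1,930,000 L.
(a) CYA to add: (60 − 25) = 35 mg/L × 1,930,000 L = 67,550 g cyanuric acid.
(a) At 97% purity: 67,550 / 0.97 = 69,640 g product.

(b) Volume: 94,500 US gal × 3.785 L/gal = 357,682 L.
(b) Rise: 6,200 g / 357,682 L × 1000 = 17.33 mg/L.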